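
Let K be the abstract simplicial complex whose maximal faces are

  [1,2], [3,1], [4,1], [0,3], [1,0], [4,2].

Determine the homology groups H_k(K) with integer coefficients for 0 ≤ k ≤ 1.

Order the vertices as 0 < 1 < 2 < 3 < 4. Listing each simplex with vertices in this order, K has dimension 1 with simplices:

  0-simplices (5): [0], [1], [2], [3], [4]
  1-simplices (6): [0,1], [0,3], [1,2], [1,3], [1,4], [2,4]

Hence C_0 ≅ Z^5, C_1 ≅ Z^6.

Boundary ∂_1: C_1 → C_0 sends each edge [p,q] (with p < q) to q − p. For instance
  ∂[0,3] = [3] − [0].
The 5×6 boundary matrix has rank 4 and Smith normal form diag(1,1,1,1).

From H_k ≅ ker(∂_k) / im(∂_{k+1}) we obtain:

  H_0: rank C_0 − rank ∂_1 = 5 − 4 = 1, and the invariant factors of ∂_1 are all 1, so H_0 = Z.
  H_1: rank ker ∂_1 − rank ∂_2 = (6 − 4) − 0 = 2, and there is no ∂_2, so H_1 = Z^2.

H_0 = Z,  H_1 = Z^2.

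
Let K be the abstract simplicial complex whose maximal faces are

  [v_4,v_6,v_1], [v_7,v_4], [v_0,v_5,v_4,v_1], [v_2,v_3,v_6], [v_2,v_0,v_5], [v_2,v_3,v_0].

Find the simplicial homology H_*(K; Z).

H_0 ≅ Z,  H_1 ≅ Z,  H_2 = 0,  H_3 = 0.

Take the total order v_0 < v_1 < v_2 < v_3 < v_4 < v_5 < v_6 < v_7 on the vertex set. Then K (dimension 3) consists of the simplices:

  0-simplices (8): [v_0], [v_1], [v_2], [v_3], [v_4], [v_5], [v_6], [v_7]
  1-simplices (15): (15 of them)
  2-simplices (8): [v_0,v_1,v_4], [v_0,v_1,v_5], [v_0,v_2,v_3], [v_0,v_2,v_5], [v_0,v_4,v_5], [v_1,v_4,v_5], [v_1,v_4,v_6], [v_2,v_3,v_6]
  3-simplices (1): [v_0,v_1,v_4,v_5]

giving chain groups C_0 ≅ Z^8, C_1 ≅ Z^15, C_2 ≅ Z^8, C_3 ≅ Z^1.

The boundary map ∂_1: C_1 → C_0 is given by ∂[p,q] = [q] − [p]. For instance
  ∂[v_0,v_4] = [v_4] − [v_0].
The resulting 8×15 matrix has rank 7, and its Smith normal form has invariant factors (1,1,1,1,1,1,1).

∂_2: C_2 → C_1 sends each 2-simplex [p,q,r] to [q,r] − [p,r] + [p,q]. For instance
  ∂[v_0,v_1,v_4] = [v_1,v_4] − [v_0,v_4] + [v_0,v_1],
  ∂[v_0,v_2,v_3] = [v_2,v_3] − [v_0,v_3] + [v_0,v_2].
As a 15×8 matrix over Z this has rank 7, with invariant factors (1,1,1,1,1,1,1).

Boundary ∂_3: C_3 → C_2 sends each 3-simplex σ to the alternating sum Σ_i (−1)^i (σ with its i-th vertex removed). For instance
  ∂[v_0,v_1,v_4,v_5] = [v_1,v_4,v_5] − [v_0,v_4,v_5] + [v_0,v_1,v_5] − [v_0,v_1,v_4].
The 8×1 boundary matrix has rank 1 and Smith normal form diag(1).

From H_k ≅ ker(∂_k) / im(∂_{k+1}) we obtain:

  H_0: rank C_0 − rank ∂_1 = 8 − 7 = 1, and the invariant factors of ∂_1 are all 1, so H_0 = Z.
  H_1: rank ker ∂_1 − rank ∂_2 = (15 − 7) − 7 = 1, and the invariant factors of ∂_2 are all 1, so H_1 = Z.
  H_2: rank ker ∂_2 − rank ∂_3 = (8 − 7) − 1 = 0, and the invariant factors of ∂_3 are all 1, so H_2 = 0.
  H_3: rank ker ∂_3 − rank ∂_4 = (1 − 1) − 0 = 0, and there is no ∂_4, so H_3 = 0.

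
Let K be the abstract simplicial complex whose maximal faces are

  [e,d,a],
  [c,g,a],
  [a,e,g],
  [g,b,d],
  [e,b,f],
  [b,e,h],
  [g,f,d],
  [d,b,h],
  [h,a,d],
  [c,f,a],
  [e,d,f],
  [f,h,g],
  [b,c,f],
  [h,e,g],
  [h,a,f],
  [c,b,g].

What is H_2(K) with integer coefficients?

Take the total order a < b < c < d < e < f < g < h on the vertex set. Then K (dimension 2) consists of the simplices:

  0-simplices (8): a, b, c, d, e, f, g, h
  1-simplices (24): ac, ad, ae, af, ag, ah, bc, bd, be, bf, bg, bh, cf, cg, de, df, dg, dh, ef, eg, eh, fg, fh, gh
  2-simplices (16): acf, acg, ade, adh, aeg, afh, bcf, bcg, bdg, bdh, bef, beh, def, dfg, egh, fgh

Hence C_0 ≅ Z^8, C_1 ≅ Z^24, C_2 ≅ Z^16.

Boundary ∂_1: C_1 → C_0 sends each edge [p,q] (with p < q) to q − p.
The resulting 8×24 matrix has rank 7, and its Smith normal form has invariant factors (1,1,1,1,1,1,1).

Boundary ∂_2: C_2 → C_1 maps a triangle to the signed sum of its edges. For instance
  ∂bcf = cf − bf + bc,
  ∂bdg = dg − bg + bd.
As a 24×16 matrix over Z this has rank 15, with invariant factors (1,1,1,1,1,1,1,1,1,1,1,1,1,1,1).

Reading off H_k = ker ∂_k / im ∂_{k+1}:

  H_2: rank ker ∂_2 − rank ∂_3 = (16 − 15) − 0 = 1, and there is no ∂_3, so H_2 ≅ Z.

H_2 = Z.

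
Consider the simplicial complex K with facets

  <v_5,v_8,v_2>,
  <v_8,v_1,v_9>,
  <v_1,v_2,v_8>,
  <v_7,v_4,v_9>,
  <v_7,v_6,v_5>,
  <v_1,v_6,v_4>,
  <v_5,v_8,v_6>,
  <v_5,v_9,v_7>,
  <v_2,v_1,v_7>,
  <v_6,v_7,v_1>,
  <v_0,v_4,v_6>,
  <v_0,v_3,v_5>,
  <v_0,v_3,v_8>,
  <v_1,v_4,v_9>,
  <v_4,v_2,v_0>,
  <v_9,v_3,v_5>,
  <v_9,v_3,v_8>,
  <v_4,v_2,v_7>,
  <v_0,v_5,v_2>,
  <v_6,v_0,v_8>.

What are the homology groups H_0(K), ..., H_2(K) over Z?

H_0 ≅ Z,  H_1 ≅ Z ⊕ Z/2,  H_2 = 0.

We work with the vertex ordering v_0 < v_1 < v_2 < v_3 < v_4 < v_5 < v_6 < v_7 < v_8 < v_9. The simplices of K, each written with vertices in increasing order, are:

  0-simplices (10): [v_0], [v_1], [v_2], [v_3], [v_4], [v_5], [v_6], [v_7], [v_8], [v_9]
  1-simplices (30): (30 of them)
  2-simplices (20): (20 of them)

so the chain groups are C_0 ≅ Z^10, C_1 ≅ Z^30, C_2 ≅ Z^20.

∂_1: C_1 → C_0 sends each edge [p,q] (with p < q) to q − p. For instance
  ∂[v_4,v_6] = [v_6] − [v_4].
The 10×30 boundary matrix has rank 9 and Smith normal form diag(1,1,1,1,1,1,1,1,1).

∂_2: C_2 → C_1 sends each 2-simplex [p,q,r] to [q,r] − [p,r] + [p,q]. For instance
  ∂[v_1,v_6,v_7] = [v_6,v_7] − [v_1,v_7] + [v_1,v_6],
  ∂[v_5,v_6,v_7] = [v_6,v_7] − [v_5,v_7] + [v_5,v_6].
The 30×20 boundary matrix has rank 20 and Smith normal form diag(1,1,1,1,1,1,1,1,1,1,1,1,1,1,1,1,1,1,1,2).

Computing H_k = (kernel of ∂_k) / (image of ∂_{k+1}):

  H_0: rank C_0 − rank ∂_1 = 10 − 9 = 1, and the invariant factors of ∂_1 are all 1, so H_0 ≅ Z.
  H_1: rank ker ∂_1 − rank ∂_2 = (30 − 9) − 20 = 1, and ∂_2 has invariant factor 2 > 1, so H_1 ≅ Z ⊕ Z/2.
  H_2: rank ker ∂_2 − rank ∂_3 = (20 − 20) − 0 = 0, and there is no ∂_3, so H_2 ≅ 0.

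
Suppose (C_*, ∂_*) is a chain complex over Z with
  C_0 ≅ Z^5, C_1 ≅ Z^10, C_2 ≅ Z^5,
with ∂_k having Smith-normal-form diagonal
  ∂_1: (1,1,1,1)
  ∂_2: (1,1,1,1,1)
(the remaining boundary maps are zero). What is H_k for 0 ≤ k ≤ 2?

H_0 = Z,  H_1 = Z,  H_2 = 0.

H_0: b_0 = 5 − 0 − 4 = 1; torsion from ∂_1 factors > 1: none. So H_0 = Z.
H_1: b_1 = 10 − 4 − 5 = 1; torsion from ∂_2 factors > 1: none. So H_1 = Z.
H_2: b_2 = 5 − 5 − 0 = 0; torsion from ∂_3 factors > 1: none. So H_2 = 0.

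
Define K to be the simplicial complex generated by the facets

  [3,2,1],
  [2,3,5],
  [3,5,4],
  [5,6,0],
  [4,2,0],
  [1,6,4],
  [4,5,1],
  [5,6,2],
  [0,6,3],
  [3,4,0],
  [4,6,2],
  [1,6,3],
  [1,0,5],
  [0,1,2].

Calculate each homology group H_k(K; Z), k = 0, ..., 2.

K has 7 vertices, 21 edges, 14 triangles.
rank ∂_0 = 0, rank ∂_1 = 6 ⇒ b_0 = 7 − 0 − 6 = 1; all invariant factors of ∂_1 are 1 so no torsion. So H_0 ≅ Z.
rank ∂_1 = 6, rank ∂_2 = 13 ⇒ b_1 = 21 − 6 − 13 = 2; all invariant factors of ∂_2 are 1 so no torsion. So H_1 ≅ Z^2.
rank ∂_2 = 13, rank ∂_3 = 0 ⇒ b_2 = 14 − 13 − 0 = 1. So H_2 ≅ Z.

H_0 = Z,  H_1 = Z^2,  H_2 = Z.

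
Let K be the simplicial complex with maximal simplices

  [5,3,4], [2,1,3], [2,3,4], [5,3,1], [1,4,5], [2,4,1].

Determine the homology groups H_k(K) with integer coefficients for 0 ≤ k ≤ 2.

H_0 ≅ Z,  H_1 = 0,  H_2 ≅ Z.

Order the vertices as 1 < 2 < 3 < 4 < 5. Listing each simplex with vertices in this order, K has dimension 2 with simplices:

  0-simplices (5): [1], [2], [3], [4], [5]
  1-simplices (9): [1,2], [1,3], [1,4], [1,5], [2,3], [2,4], [3,4], [3,5], [4,5]
  2-simplices (6): [1,2,3], [1,2,4], [1,3,5], [1,4,5], [2,3,4], [3,4,5]

Hence C_0 ≅ Z^5, C_1 ≅ Z^9, C_2 ≅ Z^6.

∂_1: C_1 → C_0 maps an edge to its endpoints' difference, ∂[p,q] = q − p. For instance
  ∂[2,4] = [4] − [2].
This gives a 5×9 integer matrix of rank 4; reducing to Smith normal form yields diagonal entries (1,1,1,1).

The boundary map ∂_2: C_2 → C_1 sends each 2-simplex [p,q,r] to [q,r] − [p,r] + [p,q]. For instance
  ∂[1,4,5] = [4,5] − [1,5] + [1,4],
  ∂[1,2,4] = [2,4] − [1,4] + [1,2].
As a 9×6 matrix over Z this has rank 5, with invariant factors (1,1,1,1,1).

Now H_k = ker ∂_k / im ∂_{k+1}, so:

  H_0: rank C_0 − rank ∂_1 = 5 − 4 = 1, and the invariant factors of ∂_1 are all 1, so H_0 = Z.
  H_1: rank ker ∂_1 − rank ∂_2 = (9 − 4) − 5 = 0, and the invariant factors of ∂_2 are all 1, so H_1 = 0.
  H_2: rank ker ∂_2 − rank ∂_3 = (6 − 5) − 0 = 1, and there is no ∂_3, so H_2 = Z.

As a check, the Euler characteristic is 5 − 9 + 6 = 2, which agrees with 1 − 0 + 1 = 2.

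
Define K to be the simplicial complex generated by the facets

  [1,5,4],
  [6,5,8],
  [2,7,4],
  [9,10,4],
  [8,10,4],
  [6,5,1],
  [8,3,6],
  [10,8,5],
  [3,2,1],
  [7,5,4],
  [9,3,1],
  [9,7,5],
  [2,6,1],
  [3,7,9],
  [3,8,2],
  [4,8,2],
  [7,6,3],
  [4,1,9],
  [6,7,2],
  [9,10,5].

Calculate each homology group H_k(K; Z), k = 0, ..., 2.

H_0 ≅ Z,  H_1 ≅ Z ⊕ Z/2Z,  H_2 = 0.

Fix the vertex order 1 < 2 < 3 < 4 < 5 < 6 < 7 < 8 < 9 < 10 and write every simplex with vertices in increasing order. Then dim K = 2 and the simplices of K are:

  0-simplices (10): [1], [2], [3], [4], [5], [6], [7], [8], [9], [10]
  1-simplices (30): (30 of them)
  2-simplices (20): (20 of them)

giving chain groups C_0 ≅ Z^10, C_1 ≅ Z^30, C_2 ≅ Z^20.

The boundary map ∂_1: C_1 → C_0 is given by ∂[p,q] = [q] − [p].
This gives a 10×30 integer matrix of rank 9; reducing to Smith normal form yields diagonal entries (1,1,1,1,1,1,1,1,1).

The boundary map ∂_2: C_2 → C_1 maps a triangle to the signed sum of its edges. For instance
  ∂[5,6,8] = [6,8] − [5,8] + [5,6],
  ∂[3,6,8] = [6,8] − [3,8] + [3,6].
As a 30×20 matrix over Z this has rank 20, with invariant factors (1,1,1,1,1,1,1,1,1,1,1,1,1,1,1,1,1,1,1,2).

Now H_k = ker ∂_k / im ∂_{k+1}, so:

  H_0: rank C_0 − rank ∂_1 = 10 − 9 = 1, and the invariant factors of ∂_1 are all 1, so H_0 ≅ Z.
  H_1: rank ker ∂_1 − rank ∂_2 = (30 − 9) − 20 = 1, and ∂_2 has invariant factor 2 > 1, so H_1 ≅ Z ⊕ Z/2Z.
  H_2: rank ker ∂_2 − rank ∂_3 = (20 − 20) − 0 = 0, and there is no ∂_3, so H_2 ≅ 0.

As a check, the Euler characteristic is 10 − 30 + 20 = 0, which agrees with 1 − 1 + 0 = 0.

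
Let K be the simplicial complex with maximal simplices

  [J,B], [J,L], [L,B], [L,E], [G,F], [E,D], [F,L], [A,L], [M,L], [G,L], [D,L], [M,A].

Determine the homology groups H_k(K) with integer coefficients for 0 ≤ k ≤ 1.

We work with the vertex ordering A < B < D < E < F < G < J < L < M. The simplices of K, each written with vertices in increasing order, are:

  0-simplices (9): A, B, D, E, F, G, J, L, M
  1-simplices (12): AL, AM, BJ, BL, DE, DL, EL, FG, FL, GL, JL, LM

Hence C_0 ≅ Z^9, C_1 ≅ Z^12.

∂_1: C_1 → C_0 is given by ∂[p,q] = [q] − [p].
The 9×12 boundary matrix has rank 8 and Smith normal form diag(1,1,1,1,1,1,1,1).

Now H_k = ker ∂_k / im ∂_{k+1}, so:

  H_0: rank C_0 − rank ∂_1 = 9 − 8 = 1, and the invariant factors of ∂_1 are all 1, so H_0 ≅ Z.
  H_1: rank ker ∂_1 − rank ∂_2 = (12 − 8) − 0 = 4, and there is no ∂_2, so H_1 ≅ Z^4.

H_0 = Z,  H_1 = Z^4.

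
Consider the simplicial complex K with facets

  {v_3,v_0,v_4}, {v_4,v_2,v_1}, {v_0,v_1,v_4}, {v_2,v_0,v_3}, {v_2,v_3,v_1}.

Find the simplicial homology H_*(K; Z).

Take the total order v_0 < v_1 < v_2 < v_3 < v_4 on the vertex set. Then K (dimension 2) consists of the simplices:

  0-simplices (5): [v_0], [v_1], [v_2], [v_3], [v_4]
  1-simplices (10): [v_0,v_1], [v_0,v_2], [v_0,v_3], [v_0,v_4], [v_1,v_2], [v_1,v_3], [v_1,v_4], [v_2,v_3], [v_2,v_4], [v_3,v_4]
  2-simplices (5): [v_0,v_1,v_4], [v_0,v_2,v_3], [v_0,v_3,v_4], [v_1,v_2,v_3], [v_1,v_2,v_4]

giving chain groups C_0 ≅ Z^5, C_1 ≅ Z^10, C_2 ≅ Z^5.

∂_1: C_1 → C_0 is given by ∂[p,q] = [q] − [p]. For instance
  ∂[v_2,v_4] = [v_4] − [v_2].
The 5×10 boundary matrix has rank 4 and Smith normal form diag(1,1,1,1).

The boundary map ∂_2: C_2 → C_1 maps a triangle to the signed sum of its edges. For instance
  ∂[v_0,v_3,v_4] = [v_3,v_4] − [v_0,v_4] + [v_0,v_3],
  ∂[v_0,v_1,v_4] = [v_1,v_4] − [v_0,v_4] + [v_0,v_1].
As a 10×5 matrix over Z this has rank 5, with invariant factors (1,1,1,1,1).

From H_k ≅ ker(∂_k) / im(∂_{k+1}) we obtain:

  H_0: rank C_0 − rank ∂_1 = 5 − 4 = 1, and the invariant factors of ∂_1 are all 1, so H_0 = Z.
  H_1: rank ker ∂_1 − rank ∂_2 = (10 − 4) − 5 = 1, and the invariant factors of ∂_2 are all 1, so H_1 = Z.
  H_2: rank ker ∂_2 − rank ∂_3 = (5 − 5) − 0 = 0, and there is no ∂_3, so H_2 = 0.

As a check, the Euler characteristic is 5 − 10 + 5 = 0, which agrees with 1 − 1 + 0 = 0.

H_0 = Z,  H_1 = Z,  H_2 = 0.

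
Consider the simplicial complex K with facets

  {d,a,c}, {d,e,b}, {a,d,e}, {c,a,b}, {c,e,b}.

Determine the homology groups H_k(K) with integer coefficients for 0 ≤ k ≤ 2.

H_0 ≅ Z,  H_1 ≅ Z,  H_2 = 0.

Fix the vertex order a < b < c < d < e and write every simplex with vertices in increasing order. Then dim K = 2 and the simplices of K are:

  0-simplices (5): a, b, c, d, e
  1-simplices (10): ab, ac, ad, ae, bc, bd, be, cd, ce, de
  2-simplices (5): abc, acd, ade, bce, bde

Hence C_0 ≅ Z^5, C_1 ≅ Z^10, C_2 ≅ Z^5.

Boundary ∂_1: C_1 → C_0 sends each edge [p,q] (with p < q) to q − p.
As a 5×10 matrix over Z this has rank 4, with invariant factors (1,1,1,1).

∂_2: C_2 → C_1 maps a triangle to the signed sum of its edges. For instance
  ∂acd = cd − ad + ac,
  ∂bce = ce − be + bc.
As a 10×5 matrix over Z this has rank 5, with invariant factors (1,1,1,1,1).

Computing H_k = (kernel of ∂_k) / (image of ∂_{k+1}):

  H_0: rank C_0 − rank ∂_1 = 5 − 4 = 1, and the invariant factors of ∂_1 are all 1, so H_0 = Z.
  H_1: rank ker ∂_1 − rank ∂_2 = (10 − 4) − 5 = 1, and the invariant factors of ∂_2 are all 1, so H_1 = Z.
  H_2: rank ker ∂_2 − rank ∂_3 = (5 − 5) − 0 = 0, and there is no ∂_3, so H_2 = 0.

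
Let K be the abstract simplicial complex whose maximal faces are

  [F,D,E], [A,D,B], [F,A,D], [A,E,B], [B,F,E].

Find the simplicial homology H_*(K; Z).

We work with the vertex ordering A < B < D < E < F. The simplices of K, each written with vertices in increasing order, are:

  0-simplices (5): A, B, D, E, F
  1-simplices (10): AB, AD, AE, AF, BD, BE, BF, DE, DF, EF
  2-simplices (5): ABD, ABE, ADF, BEF, DEF

so the chain groups are C_0 ≅ Z^5, C_1 ≅ Z^10, C_2 ≅ Z^5.

The boundary map ∂_1: C_1 → C_0 sends each edge [p,q] (with p < q) to q − p.
The resulting 5×10 matrix has rank 4, and its Smith normal form has invariant factors (1,1,1,1).

Boundary ∂_2: C_2 → C_1 acts by ∂[p,q,r] = [q,r] − [p,r] + [p,q]. For instance
  ∂DEF = EF − DF + DE,
  ∂ADF = DF − AF + AD.
The resulting 10×5 matrix has rank 5, and its Smith normal form has invariant factors (1,1,1,1,1).

From H_k ≅ ker(∂_k) / im(∂_{k+1}) we obtain:

  H_0: rank C_0 − rank ∂_1 = 5 − 4 = 1, and the invariant factors of ∂_1 are all 1, so H_0 ≅ Z.
  H_1: rank ker ∂_1 − rank ∂_2 = (10 − 4) − 5 = 1, and the invariant factors of ∂_2 are all 1, so H_1 ≅ Z.
  H_2: rank ker ∂_2 − rank ∂_3 = (5 − 5) − 0 = 0, and there is no ∂_3, so H_2 ≅ 0.

As a check, the Euler characteristic is 5 − 10 + 5 = 0, which agrees with 1 − 1 + 0 = 0.
(K is a triangulation of the Möbius band.)

H_0 ≅ Z,  H_1 ≅ Z,  H_2 = 0.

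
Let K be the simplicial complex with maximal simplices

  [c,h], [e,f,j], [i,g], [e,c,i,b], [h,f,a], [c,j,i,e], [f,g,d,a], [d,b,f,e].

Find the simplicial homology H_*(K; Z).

Order the vertices as a < b < c < d < e < f < g < h < i < j. Listing each simplex with vertices in this order, K has dimension 3 with simplices:

  0-simplices (10): a, b, c, d, e, f, g, h, i, j
  1-simplices (24): ad, af, ag, ah, bc, bd, be, bf, bi, ce, ch, ci, cj, de, df, dg, ef, ei, ej, fg, fh, fj, gi, ij
  2-simplices (17): adf, adg, afg, afh, bce, bci, bde, bdf, bef, bei, cei, cej, cij, def, dfg, efj, eij
  3-simplices (4): adfg, bcei, bdef, ceij

Hence C_0 ≅ Z^10, C_1 ≅ Z^24, C_2 ≅ Z^17, C_3 ≅ Z^4.

Boundary ∂_1: C_1 → C_0 sends each edge [p,q] (with p < q) to q − p.
The resulting 10×24 matrix has rank 9, and its Smith normal form has invariant factors (1,1,1,1,1,1,1,1,1).

Boundary ∂_2: C_2 → C_1 sends each 2-simplex [p,q,r] to [q,r] − [p,r] + [p,q]. For instance
  ∂bei = ei − bi + be,
  ∂adg = dg − ag + ad.
The 24×17 boundary matrix has rank 13 and Smith normal form diag(1,1,1,1,1,1,1,1,1,1,1,1,1).

The boundary map ∂_3: C_3 → C_2 sends each 3-simplex σ to the alternating sum Σ_i (−1)^i (σ with its i-th vertex removed). For instance
  ∂ceij = eij − cij + cej − cei,
  ∂bdef = def − bef + bdf − bde.
This gives a 17×4 integer matrix of rank 4; reducing to Smith normal form yields diagonal entries (1,1,1,1).

Reading off H_k = ker ∂_k / im ∂_{k+1}:

  H_0: rank C_0 − rank ∂_1 = 10 − 9 = 1, and the invariant factors of ∂_1 are all 1, so H_0 = Z.
  H_1: rank ker ∂_1 − rank ∂_2 = (24 − 9) − 13 = 2, and the invariant factors of ∂_2 are all 1, so H_1 = Z^2.
  H_2: rank ker ∂_2 − rank ∂_3 = (17 − 13) − 4 = 0, and the invariant factors of ∂_3 are all 1, so H_2 = 0.
  H_3: rank ker ∂_3 − rank ∂_4 = (4 − 4) − 0 = 0, and there is no ∂_4, so H_3 = 0.

H_0 ≅ Z,  H_1 ≅ Z^2,  H_2 = 0,  H_3 = 0.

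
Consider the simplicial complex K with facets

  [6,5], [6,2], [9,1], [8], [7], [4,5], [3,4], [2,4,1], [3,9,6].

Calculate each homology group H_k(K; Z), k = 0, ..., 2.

We work with the vertex ordering 1 < 2 < 3 < 4 < 5 < 6 < 7 < 8 < 9. The simplices of K, each written with vertices in increasing order, are:

  0-simplices (9): [1], [2], [3], [4], [5], [6], [7], [8], [9]
  1-simplices (11): [1,2], [1,4], [1,9], [2,4], [2,6], [3,4], [3,6], [3,9], [4,5], [5,6], [6,9]
  2-simplices (2): [1,2,4], [3,6,9]

so the chain groups are C_0 ≅ Z^9, C_1 ≅ Z^11, C_2 ≅ Z^2.

The boundary map ∂_1: C_1 → C_0 maps an edge to its endpoints' difference, ∂[p,q] = q − p.
This gives a 9×11 integer matrix of rank 6; reducing to Smith normal form yields diagonal entries (1,1,1,1,1,1).

Boundary ∂_2: C_2 → C_1 sends each 2-simplex [p,q,r] to [q,r] − [p,r] + [p,q]. For instance
  ∂[1,2,4] = [2,4] − [1,4] + [1,2],
  ∂[3,6,9] = [6,9] − [3,9] + [3,6].
As a 11×2 matrix over Z this has rank 2, with invariant factors (1,1).

From H_k ≅ ker(∂_k) / im(∂_{k+1}) we obtain:

  H_0: rank C_0 − rank ∂_1 = 9 − 6 = 3, and the invariant factors of ∂_1 are all 1, so H_0 ≅ Z^3.
  H_1: rank ker ∂_1 − rank ∂_2 = (11 − 6) − 2 = 3, and the invariant factors of ∂_2 are all 1, so H_1 ≅ Z^3.
  H_2: rank ker ∂_2 − rank ∂_3 = (2 − 2) − 0 = 0, and there is no ∂_3, so H_2 ≅ 0.

H_0 ≅ Z^3,  H_1 ≅ Z^3,  H_2 = 0.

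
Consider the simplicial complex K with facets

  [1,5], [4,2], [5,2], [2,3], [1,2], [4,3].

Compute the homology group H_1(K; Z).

We work with the vertex ordering 1 < 2 < 3 < 4 < 5. The simplices of K, each written with vertices in increasing order, are:

  0-simplices (5): [1], [2], [3], [4], [5]
  1-simplices (6): [1,2], [1,5], [2,3], [2,4], [2,5], [3,4]

Hence C_0 ≅ Z^5, C_1 ≅ Z^6.

Boundary ∂_1: C_1 → C_0 sends each edge [p,q] (with p < q) to q − p. For instance
  ∂[2,4] = [4] − [2].
The resulting 5×6 matrix has rank 4, and its Smith normal form has invariant factors (1,1,1,1).

Computing H_k = (kernel of ∂_k) / (image of ∂_{k+1}):

  H_1: rank ker ∂_1 − rank ∂_2 = (6 − 4) − 0 = 2, and there is no ∂_2, so H_1 = Z^2.

H_1 = Z^2.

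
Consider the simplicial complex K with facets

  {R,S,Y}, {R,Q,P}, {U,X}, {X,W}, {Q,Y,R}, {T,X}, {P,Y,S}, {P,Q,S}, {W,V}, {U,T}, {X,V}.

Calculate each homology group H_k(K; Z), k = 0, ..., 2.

Take the total order P < Q < R < S < T < U < V < W < X < Y on the vertex set. Then K (dimension 2) consists of the simplices:

  0-simplices (10): P, Q, R, S, T, U, V, W, X, Y
  1-simplices (16): PQ, PR, PS, PY, QR, QS, QY, RS, RY, SY, TU, TX, UX, VW, VX, WX
  2-simplices (5): PQR, PQS, PSY, QRY, RSY

so the chain groups are C_0 ≅ Z^10, C_1 ≅ Z^16, C_2 ≅ Z^5.

Boundary ∂_1: C_1 → C_0 is given by ∂[p,q] = [q] − [p].
This gives a 10×16 integer matrix of rank 8; reducing to Smith normal form yields diagonal entries (1,1,1,1,1,1,1,1).

Boundary ∂_2: C_2 → C_1 sends each 2-simplex [p,q,r] to [q,r] − [p,r] + [p,q]. For instance
  ∂PSY = SY − PY + PS,
  ∂RSY = SY − RY + RS.
As a 16×5 matrix over Z this has rank 5, with invariant factors (1,1,1,1,1).

Computing H_k = (kernel of ∂_k) / (image of ∂_{k+1}):

  H_0: rank C_0 − rank ∂_1 = 10 − 8 = 2, and the invariant factors of ∂_1 are all 1, so H_0 = Z^2.
  H_1: rank ker ∂_1 − rank ∂_2 = (16 − 8) − 5 = 3, and the invariant factors of ∂_2 are all 1, so H_1 = Z^3.
  H_2: rank ker ∂_2 − rank ∂_3 = (5 − 5) − 0 = 0, and there is no ∂_3, so H_2 = 0.

(K is a triangulation of the disjoint union of a wedge of 2 circles and the Möbius band.)

H_0 = Z^2,  H_1 = Z^3,  H_2 = 0.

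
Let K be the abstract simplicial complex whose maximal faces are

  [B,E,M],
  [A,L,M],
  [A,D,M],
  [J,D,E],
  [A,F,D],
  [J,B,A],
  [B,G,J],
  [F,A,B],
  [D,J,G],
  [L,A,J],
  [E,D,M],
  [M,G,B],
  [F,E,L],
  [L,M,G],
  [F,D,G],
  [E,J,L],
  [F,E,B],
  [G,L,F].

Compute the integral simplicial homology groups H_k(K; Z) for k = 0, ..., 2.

H_0 ≅ Z,  H_1 ≅ Z^2,  H_2 ≅ Z.

Fix the vertex order A < B < D < E < F < G < J < L < M and write every simplex with vertices in increasing order. Then dim K = 2 and the simplices of K are:

  0-simplices (9): A, B, D, E, F, G, J, L, M
  1-simplices (27): AB, AD, AF, AJ, AL, AM, BE, BF, BG, BJ, BM, DE, DF, DG, DJ, DM, EF, EJ, EL, EM, FG, FL, GJ, GL, GM, JL, LM
  2-simplices (18): ABF, ABJ, ADF, ADM, AJL, ALM, BEF, BEM, BGJ, BGM, DEJ, DEM, DFG, DGJ, EFL, EJL, FGL, GLM

giving chain groups C_0 ≅ Z^9, C_1 ≅ Z^27, C_2 ≅ Z^18.

∂_1: C_1 → C_0 sends each edge [p,q] (with p < q) to q − p.
This gives a 9×27 integer matrix of rank 8; reducing to Smith normal form yields diagonal entries (1,1,1,1,1,1,1,1).

The boundary map ∂_2: C_2 → C_1 acts by ∂[p,q,r] = [q,r] − [p,r] + [p,q]. For instance
  ∂EJL = JL − EL + EJ,
  ∂EFL = FL − EL + EF.
The resulting 27×18 matrix has rank 17, and its Smith normal form has invariant factors (1,1,1,1,1,1,1,1,1,1,1,1,1,1,1,1,1).

Now H_k = ker ∂_k / im ∂_{k+1}, so:

  H_0: rank C_0 − rank ∂_1 = 9 − 8 = 1, and the invariant factors of ∂_1 are all 1, so H_0 ≅ Z.
  H_1: rank ker ∂_1 − rank ∂_2 = (27 − 8) − 17 = 2, and the invariant factors of ∂_2 are all 1, so H_1 ≅ Z^2.
  H_2: rank ker ∂_2 − rank ∂_3 = (18 − 17) − 0 = 1, and there is no ∂_3, so H_2 ≅ Z.

(K is a triangulation of the torus T^2.)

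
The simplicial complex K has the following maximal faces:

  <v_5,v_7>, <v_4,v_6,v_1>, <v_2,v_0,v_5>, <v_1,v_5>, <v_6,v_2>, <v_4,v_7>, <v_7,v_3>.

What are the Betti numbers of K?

Order the vertices as v_0 < v_1 < v_2 < v_3 < v_4 < v_5 < v_6 < v_7. Listing each simplex with vertices in this order, K has dimension 2 with simplices:

  0-simplices (8): [v_0], [v_1], [v_2], [v_3], [v_4], [v_5], [v_6], [v_7]
  1-simplices (11): [v_0,v_2], [v_0,v_5], [v_1,v_4], [v_1,v_5], [v_1,v_6], [v_2,v_5], [v_2,v_6], [v_3,v_7], [v_4,v_6], [v_4,v_7], [v_5,v_7]
  2-simplices (2): [v_0,v_2,v_5], [v_1,v_4,v_6]

Hence C_0 ≅ Z^8, C_1 ≅ Z^11, C_2 ≅ Z^2.

∂_1: C_1 → C_0 maps an edge to its endpoints' difference, ∂[p,q] = q − p. For instance
  ∂[v_1,v_6] = [v_6] − [v_1].
As a 8×11 matrix over Z this has rank 7, with invariant factors (1,1,1,1,1,1,1).

∂_2: C_2 → C_1 sends each 2-simplex [p,q,r] to [q,r] − [p,r] + [p,q]. For instance
  ∂[v_0,v_2,v_5] = [v_2,v_5] − [v_0,v_5] + [v_0,v_2],
  ∂[v_1,v_4,v_6] = [v_4,v_6] − [v_1,v_6] + [v_1,v_4].
As a 11×2 matrix over Z this has rank 2, with invariant factors (1,1).

Now H_k = ker ∂_k / im ∂_{k+1}, so:

  H_0: rank C_0 − rank ∂_1 = 8 − 7 = 1, and the invariant factors of ∂_1 are all 1, so H_0 = Z.
  H_1: rank ker ∂_1 − rank ∂_2 = (11 − 7) − 2 = 2, and the invariant factors of ∂_2 are all 1, so H_1 = Z^2.
  H_2: rank ker ∂_2 − rank ∂_3 = (2 − 2) − 0 = 0, and there is no ∂_3, so H_2 = 0.

As a check, the Euler characteristic is 8 − 11 + 2 = -1, which agrees with 1 − 2 + 0 = -1.

Hence the Betti numbers are b_0 = 1, b_1 = 2, b_2 = 0.

b_0 = 1, b_1 = 2, b_2 = 0.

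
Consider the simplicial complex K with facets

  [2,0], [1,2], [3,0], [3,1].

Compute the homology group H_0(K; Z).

Fix the vertex order 0 < 1 < 2 < 3 and write every simplex with vertices in increasing order. Then dim K = 1 and the simplices of K are:

  0-simplices (4): [0], [1], [2], [3]
  1-simplices (4): [0,2], [0,3], [1,2], [1,3]

so the chain groups are C_0 ≅ Z^4, C_1 ≅ Z^4.

∂_1: C_1 → C_0 is given by ∂[p,q] = [q] − [p]. For instance
  ∂[1,3] = [3] − [1].
As a 4×4 matrix over Z this has rank 3, with invariant factors (1,1,1).

Now H_k = ker ∂_k / im ∂_{k+1}, so:

  H_0: rank C_0 − rank ∂_1 = 4 − 3 = 1, and the invariant factors of ∂_1 are all 1, so H_0 = Z.

H_0 = Z.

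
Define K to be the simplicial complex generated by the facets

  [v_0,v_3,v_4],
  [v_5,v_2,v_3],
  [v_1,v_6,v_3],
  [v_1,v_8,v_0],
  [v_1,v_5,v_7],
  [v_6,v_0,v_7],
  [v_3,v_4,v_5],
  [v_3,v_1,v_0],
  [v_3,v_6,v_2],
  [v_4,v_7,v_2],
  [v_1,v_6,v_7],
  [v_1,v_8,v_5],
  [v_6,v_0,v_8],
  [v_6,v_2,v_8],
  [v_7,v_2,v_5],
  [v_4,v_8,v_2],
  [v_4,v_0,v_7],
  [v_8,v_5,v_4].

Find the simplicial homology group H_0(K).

H_0 = Z.

Order the vertices as v_0 < v_1 < v_2 < v_3 < v_4 < v_5 < v_6 < v_7 < v_8. Listing each simplex with vertices in this order, K has dimension 2 with simplices:

  0-simplices (9): [v_0], [v_1], [v_2], [v_3], [v_4], [v_5], [v_6], [v_7], [v_8]
  1-simplices (27): (27 of them)
  2-simplices (18): (18 of them)

giving chain groups C_0 ≅ Z^9, C_1 ≅ Z^27, C_2 ≅ Z^18.

Boundary ∂_1: C_1 → C_0 sends each edge [p,q] (with p < q) to q − p.
The resulting 9×27 matrix has rank 8, and its Smith normal form has invariant factors (1,1,1,1,1,1,1,1).

Boundary ∂_2: C_2 → C_1 sends each 2-simplex [p,q,r] to [q,r] − [p,r] + [p,q]. For instance
  ∂[v_2,v_4,v_8] = [v_4,v_8] − [v_2,v_8] + [v_2,v_4],
  ∂[v_2,v_4,v_7] = [v_4,v_7] − [v_2,v_7] + [v_2,v_4].
This gives a 27×18 integer matrix of rank 18; reducing to Smith normal form yields diagonal entries (1,1,1,1,1,1,1,1,1,1,1,1,1,1,1,1,1,2).

Computing H_k = (kernel of ∂_k) / (image of ∂_{k+1}):

  H_0: rank C_0 − rank ∂_1 = 9 − 8 = 1, and the invariant factors of ∂_1 are all 1, so H_0 ≅ Z.

(K is a triangulation of the Klein bottle.)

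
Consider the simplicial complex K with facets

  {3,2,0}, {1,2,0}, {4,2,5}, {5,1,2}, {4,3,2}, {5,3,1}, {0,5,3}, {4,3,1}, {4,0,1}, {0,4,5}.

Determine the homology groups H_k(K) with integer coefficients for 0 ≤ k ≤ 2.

Take the total order 0 < 1 < 2 < 3 < 4 < 5 on the vertex set. Then K (dimension 2) consists of the simplices:

  0-simplices (6): [0], [1], [2], [3], [4], [5]
  1-simplices (15): [0,1], [0,2], [0,3], [0,4], [0,5], [1,2], [1,3], [1,4], [1,5], [2,3], [2,4], [2,5], [3,4], [3,5], [4,5]
  2-simplices (10): [0,1,2], [0,1,4], [0,2,3], [0,3,5], [0,4,5], [1,2,5], [1,3,4], [1,3,5], [2,3,4], [2,4,5]

so the chain groups are C_0 ≅ Z^6, C_1 ≅ Z^15, C_2 ≅ Z^10.

∂_1: C_1 → C_0 is given by ∂[p,q] = [q] − [p]. For instance
  ∂[3,4] = [4] − [3].
The resulting 6×15 matrix has rank 5, and its Smith normal form has invariant factors (1,1,1,1,1).

The boundary map ∂_2: C_2 → C_1 maps a triangle to the signed sum of its edges. For instance
  ∂[0,3,5] = [3,5] − [0,5] + [0,3],
  ∂[1,2,5] = [2,5] − [1,5] + [1,2].
As a 15×10 matrix over Z this has rank 10, with invariant factors (1,1,1,1,1,1,1,1,1,2).

From H_k ≅ ker(∂_k) / im(∂_{k+1}) we obtain:

  H_0: rank C_0 − rank ∂_1 = 6 − 5 = 1, and the invariant factors of ∂_1 are all 1, so H_0 = Z.
  H_1: rank ker ∂_1 − rank ∂_2 = (15 − 5) − 10 = 0, and ∂_2 has invariant factor 2 > 1, so H_1 = Z/2Z.
  H_2: rank ker ∂_2 − rank ∂_3 = (10 − 10) − 0 = 0, and there is no ∂_3, so H_2 = 0.

H_0 = Z,  H_1 = Z/2Z,  H_2 = 0.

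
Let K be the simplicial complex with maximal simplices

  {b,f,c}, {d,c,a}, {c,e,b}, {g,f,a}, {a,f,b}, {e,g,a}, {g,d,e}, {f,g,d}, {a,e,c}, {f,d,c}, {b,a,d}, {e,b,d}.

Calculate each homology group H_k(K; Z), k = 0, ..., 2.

H_0 = Z,  H_1 = Z_2,  H_2 = 0.

K has 7 vertices, 18 edges, 12 triangles.
rank ∂_0 = 0, rank ∂_1 = 6 ⇒ b_0 = 7 − 0 − 6 = 1; all invariant factors of ∂_1 are 1 so no torsion. So H_0 = Z.
rank ∂_1 = 6, rank ∂_2 = 12 ⇒ b_1 = 18 − 6 − 12 = 0; ∂_2 has invariant factor(s) [2] giving torsion. So H_1 = Z_2.
rank ∂_2 = 12, rank ∂_3 = 0 ⇒ b_2 = 12 − 12 − 0 = 0. So H_2 = 0.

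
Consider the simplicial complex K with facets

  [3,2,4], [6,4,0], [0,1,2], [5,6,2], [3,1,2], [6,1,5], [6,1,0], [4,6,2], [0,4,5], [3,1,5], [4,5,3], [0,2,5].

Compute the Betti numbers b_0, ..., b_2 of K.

Order the vertices as 0 < 1 < 2 < 3 < 4 < 5 < 6. Listing each simplex with vertices in this order, K has dimension 2 with simplices:

  0-simplices (7): [0], [1], [2], [3], [4], [5], [6]
  1-simplices (18): [0,1], [0,2], [0,4], [0,5], [0,6], [1,2], [1,3], [1,5], [1,6], [2,3], [2,4], [2,5], [2,6], [3,4], [3,5], [4,5], [4,6], [5,6]
  2-simplices (12): [0,1,2], [0,1,6], [0,2,5], [0,4,5], [0,4,6], [1,2,3], [1,3,5], [1,5,6], [2,3,4], [2,4,6], [2,5,6], [3,4,5]

giving chain groups C_0 ≅ Z^7, C_1 ≅ Z^18, C_2 ≅ Z^12.

∂_1: C_1 → C_0 maps an edge to its endpoints' difference, ∂[p,q] = q − p. For instance
  ∂[0,2] = [2] − [0].
As a 7×18 matrix over Z this has rank 6, with invariant factors (1,1,1,1,1,1).

Boundary ∂_2: C_2 → C_1 acts by ∂[p,q,r] = [q,r] − [p,r] + [p,q]. For instance
  ∂[2,4,6] = [4,6] − [2,6] + [2,4],
  ∂[0,1,6] = [1,6] − [0,6] + [0,1].
The 18×12 boundary matrix has rank 12 and Smith normal form diag(1,1,1,1,1,1,1,1,1,1,1,2).

From H_k ≅ ker(∂_k) / im(∂_{k+1}) we obtain:

  H_0: rank C_0 − rank ∂_1 = 7 − 6 = 1, and the invariant factors of ∂_1 are all 1, so H_0 = Z.
  H_1: rank ker ∂_1 − rank ∂_2 = (18 − 6) − 12 = 0, and ∂_2 has invariant factor 2 > 1, so H_1 = Z/2Z.
  H_2: rank ker ∂_2 − rank ∂_3 = (12 − 12) − 0 = 0, and there is no ∂_3, so H_2 = 0.

(K is a triangulation of the real projective plane RP^2.)

Hence the Betti numbers are b_0 = 1, b_1 = 0, b_2 = 0.

b_0 = 1, b_1 = 0, b_2 = 0.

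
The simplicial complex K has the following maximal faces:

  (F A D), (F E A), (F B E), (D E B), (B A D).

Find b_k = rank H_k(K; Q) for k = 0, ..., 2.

b_0 = 1, b_1 = 1, b_2 = 0.

Take the total order A < B < D < E < F on the vertex set. Then K (dimension 2) consists of the simplices:

  0-simplices (5): A, B, D, E, F
  1-simplices (10): AB, AD, AE, AF, BD, BE, BF, DE, DF, EF
  2-simplices (5): ABD, ADF, AEF, BDE, BEF

so the chain groups are C_0 ≅ Z^5, C_1 ≅ Z^10, C_2 ≅ Z^5.

∂_1: C_1 → C_0 maps an edge to its endpoints' difference, ∂[p,q] = q − p.
The 5×10 boundary matrix has rank 4 and Smith normal form diag(1,1,1,1).

The boundary map ∂_2: C_2 → C_1 maps a triangle to the signed sum of its edges. For instance
  ∂ADF = DF − AF + AD,
  ∂BEF = EF − BF + BE.
This gives a 10×5 integer matrix of rank 5; reducing to Smith normal form yields diagonal entries (1,1,1,1,1).

Reading off H_k = ker ∂_k / im ∂_{k+1}:

  H_0: rank C_0 − rank ∂_1 = 5 − 4 = 1, and the invariant factors of ∂_1 are all 1, so H_0 = Z.
  H_1: rank ker ∂_1 − rank ∂_2 = (10 − 4) − 5 = 1, and the invariant factors of ∂_2 are all 1, so H_1 = Z.
  H_2: rank ker ∂_2 − rank ∂_3 = (5 − 5) − 0 = 0, and there is no ∂_3, so H_2 = 0.

As a check, the Euler characteristic is 5 − 10 + 5 = 0, which agrees with 1 − 1 + 0 = 0.

Hence the Betti numbers are b_0 = 1, b_1 = 1, b_2 = 0.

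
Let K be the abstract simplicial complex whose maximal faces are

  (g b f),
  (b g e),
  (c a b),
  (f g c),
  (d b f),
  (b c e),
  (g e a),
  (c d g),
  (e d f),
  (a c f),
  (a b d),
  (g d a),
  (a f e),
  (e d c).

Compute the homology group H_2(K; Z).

Order the vertices as a < b < c < d < e < f < g. Listing each simplex with vertices in this order, K has dimension 2 with simplices:

  0-simplices (7): a, b, c, d, e, f, g
  1-simplices (21): ab, ac, ad, ae, af, ag, bc, bd, be, bf, bg, cd, ce, cf, cg, de, df, dg, ef, eg, fg
  2-simplices (14): abc, abd, acf, adg, aef, aeg, bce, bdf, beg, bfg, cde, cdg, cfg, def

so the chain groups are C_0 ≅ Z^7, C_1 ≅ Z^21, C_2 ≅ Z^14.

Boundary ∂_1: C_1 → C_0 maps an edge to its endpoints' difference, ∂[p,q] = q − p.
As a 7×21 matrix over Z this has rank 6, with invariant factors (1,1,1,1,1,1).

The boundary map ∂_2: C_2 → C_1 sends each 2-simplex [p,q,r] to [q,r] − [p,r] + [p,q]. For instance
  ∂def = ef − df + de,
  ∂cfg = fg − cg + cf.
The resulting 21×14 matrix has rank 13, and its Smith normal form has invariant factors (1,1,1,1,1,1,1,1,1,1,1,1,1).

From H_k ≅ ker(∂_k) / im(∂_{k+1}) we obtain:

  H_2: rank ker ∂_2 − rank ∂_3 = (14 − 13) − 0 = 1, and there is no ∂_3, so H_2 = Z.

(K is a triangulation of the torus T^2.)

H_2 ≅ Z.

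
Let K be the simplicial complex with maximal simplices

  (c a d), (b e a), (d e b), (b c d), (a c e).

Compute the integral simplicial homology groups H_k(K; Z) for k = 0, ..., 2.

H_0 ≅ Z,  H_1 ≅ Z,  H_2 = 0.

We work with the vertex ordering a < b < c < d < e. The simplices of K, each written with vertices in increasing order, are:

  0-simplices (5): a, b, c, d, e
  1-simplices (10): ab, ac, ad, ae, bc, bd, be, cd, ce, de
  2-simplices (5): abe, acd, ace, bcd, bde

Hence C_0 ≅ Z^5, C_1 ≅ Z^10, C_2 ≅ Z^5.

The boundary map ∂_1: C_1 → C_0 maps an edge to its endpoints' difference, ∂[p,q] = q − p. For instance
  ∂ae = e − a.
The resulting 5×10 matrix has rank 4, and its Smith normal form has invariant factors (1,1,1,1).

Boundary ∂_2: C_2 → C_1 sends each 2-simplex [p,q,r] to [q,r] − [p,r] + [p,q]. For instance
  ∂bcd = cd − bd + bc,
  ∂acd = cd − ad + ac.
This gives a 10×5 integer matrix of rank 5; reducing to Smith normal form yields diagonal entries (1,1,1,1,1).

Reading off H_k = ker ∂_k / im ∂_{k+1}:

  H_0: rank C_0 − rank ∂_1 = 5 − 4 = 1, and the invariant factors of ∂_1 are all 1, so H_0 = Z.
  H_1: rank ker ∂_1 − rank ∂_2 = (10 − 4) − 5 = 1, and the invariant factors of ∂_2 are all 1, so H_1 = Z.
  H_2: rank ker ∂_2 − rank ∂_3 = (5 − 5) − 0 = 0, and there is no ∂_3, so H_2 = 0.

As a check, the Euler characteristic is 5 − 10 + 5 = 0, which agrees with 1 − 1 + 0 = 0.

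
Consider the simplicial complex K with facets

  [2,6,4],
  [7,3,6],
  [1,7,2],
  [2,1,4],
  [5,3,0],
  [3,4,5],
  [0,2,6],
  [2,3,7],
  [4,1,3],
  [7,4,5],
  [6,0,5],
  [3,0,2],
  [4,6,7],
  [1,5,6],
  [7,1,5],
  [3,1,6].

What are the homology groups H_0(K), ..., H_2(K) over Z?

H_0 = Z,  H_1 = Z^2,  H_2 = Z.

Order the vertices as 0 < 1 < 2 < 3 < 4 < 5 < 6 < 7. Listing each simplex with vertices in this order, K has dimension 2 with simplices:

  0-simplices (8): [0], [1], [2], [3], [4], [5], [6], [7]
  1-simplices (24): (24 of them)
  2-simplices (16): [0,2,3], [0,2,6], [0,3,5], [0,5,6], [1,2,4], [1,2,7], [1,3,4], [1,3,6], [1,5,6], [1,5,7], [2,3,7], [2,4,6], [3,4,5], [3,6,7], [4,5,7], [4,6,7]

Hence C_0 ≅ Z^8, C_1 ≅ Z^24, C_2 ≅ Z^16.

∂_1: C_1 → C_0 maps an edge to its endpoints' difference, ∂[p,q] = q − p.
The resulting 8×24 matrix has rank 7, and its Smith normal form has invariant factors (1,1,1,1,1,1,1).

Boundary ∂_2: C_2 → C_1 acts by ∂[p,q,r] = [q,r] − [p,r] + [p,q]. For instance
  ∂[1,3,6] = [3,6] − [1,6] + [1,3],
  ∂[0,2,6] = [2,6] − [0,6] + [0,2].
As a 24×16 matrix over Z this has rank 15, with invariant factors (1,1,1,1,1,1,1,1,1,1,1,1,1,1,1).

Reading off H_k = ker ∂_k / im ∂_{k+1}:

  H_0: rank C_0 − rank ∂_1 = 8 − 7 = 1, and the invariant factors of ∂_1 are all 1, so H_0 = Z.
  H_1: rank ker ∂_1 − rank ∂_2 = (24 − 7) − 15 = 2, and the invariant factors of ∂_2 are all 1, so H_1 = Z^2.
  H_2: rank ker ∂_2 − rank ∂_3 = (16 − 15) − 0 = 1, and there is no ∂_3, so H_2 = Z.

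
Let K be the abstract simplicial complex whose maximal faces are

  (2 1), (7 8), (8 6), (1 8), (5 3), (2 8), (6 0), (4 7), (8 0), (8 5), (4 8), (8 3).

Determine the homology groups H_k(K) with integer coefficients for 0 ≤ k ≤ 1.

H_0 = Z,  H_1 = Z^4.

Order the vertices as 0 < 1 < 2 < 3 < 4 < 5 < 6 < 7 < 8. Listing each simplex with vertices in this order, K has dimension 1 with simplices:

  0-simplices (9): [0], [1], [2], [3], [4], [5], [6], [7], [8]
  1-simplices (12): [0,6], [0,8], [1,2], [1,8], [2,8], [3,5], [3,8], [4,7], [4,8], [5,8], [6,8], [7,8]

so the chain groups are C_0 ≅ Z^9, C_1 ≅ Z^12.

∂_1: C_1 → C_0 sends each edge [p,q] (with p < q) to q − p.
As a 9×12 matrix over Z this has rank 8, with invariant factors (1,1,1,1,1,1,1,1).

Reading off H_k = ker ∂_k / im ∂_{k+1}:

  H_0: rank C_0 − rank ∂_1 = 9 − 8 = 1, and the invariant factors of ∂_1 are all 1, so H_0 ≅ Z.
  H_1: rank ker ∂_1 − rank ∂_2 = (12 − 8) − 0 = 4, and there is no ∂_2, so H_1 ≅ Z^4.

(K is a triangulation of a wedge of 4 circles.)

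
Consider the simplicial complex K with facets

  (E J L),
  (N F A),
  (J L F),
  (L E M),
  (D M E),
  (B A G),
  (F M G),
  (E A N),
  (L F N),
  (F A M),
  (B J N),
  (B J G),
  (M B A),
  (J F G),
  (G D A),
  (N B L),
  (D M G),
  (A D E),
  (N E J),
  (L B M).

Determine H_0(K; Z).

H_0 = Z.

We work with the vertex ordering A < B < D < E < F < G < J < L < M < N. The simplices of K, each written with vertices in increasing order, are:

  0-simplices (10): A, B, D, E, F, G, J, L, M, N
  1-simplices (30): AB, AD, AE, AF, AG, AM, AN, BG, BJ, BL, BM, BN, DE, DG, DM, EJ, EL, EM, EN, FG, FJ, FL, FM, FN, GJ, GM, JL, JN, LM, LN
  2-simplices (20): ABG, ABM, ADE, ADG, AEN, AFM, AFN, BGJ, BJN, BLM, BLN, DEM, DGM, EJL, EJN, ELM, FGJ, FGM, FJL, FLN

so the chain groups are C_0 ≅ Z^10, C_1 ≅ Z^30, C_2 ≅ Z^20.

The boundary map ∂_1: C_1 → C_0 maps an edge to its endpoints' difference, ∂[p,q] = q − p.
The resulting 10×30 matrix has rank 9, and its Smith normal form has invariant factors (1,1,1,1,1,1,1,1,1).

Boundary ∂_2: C_2 → C_1 maps a triangle to the signed sum of its edges. For instance
  ∂BJN = JN − BN + BJ,
  ∂FGJ = GJ − FJ + FG.
This gives a 30×20 integer matrix of rank 20; reducing to Smith normal form yields diagonal entries (1,1,1,1,1,1,1,1,1,1,1,1,1,1,1,1,1,1,1,2).

From H_k ≅ ker(∂_k) / im(∂_{k+1}) we obtain:

  H_0: rank C_0 − rank ∂_1 = 10 − 9 = 1, and the invariant factors of ∂_1 are all 1, so H_0 ≅ Z.

(K is a triangulation of the Klein bottle.)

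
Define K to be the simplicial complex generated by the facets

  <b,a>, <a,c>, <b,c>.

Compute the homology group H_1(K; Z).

We work with the vertex ordering a < b < c. The simplices of K, each written with vertices in increasing order, are:

  0-simplices (3): a, b, c
  1-simplices (3): ab, ac, bc

giving chain groups C_0 ≅ Z^3, C_1 ≅ Z^3.

∂_1: C_1 → C_0 maps an edge to its endpoints' difference, ∂[p,q] = q − p. For instance
  ∂ac = c − a.
The resulting 3×3 matrix has rank 2, and its Smith normal form has invariant factors (1,1).

Now H_k = ker ∂_k / im ∂_{k+1}, so:

  H_1: rank ker ∂_1 − rank ∂_2 = (3 − 2) − 0 = 1, and there is no ∂_2, so H_1 = Z.

(K is a triangulation of the circle S^1.)

H_1 ≅ Z.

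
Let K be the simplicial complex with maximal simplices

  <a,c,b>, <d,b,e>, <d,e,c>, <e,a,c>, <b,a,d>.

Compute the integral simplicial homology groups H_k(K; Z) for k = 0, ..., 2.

Order the vertices as a < b < c < d < e. Listing each simplex with vertices in this order, K has dimension 2 with simplices:

  0-simplices (5): a, b, c, d, e
  1-simplices (10): ab, ac, ad, ae, bc, bd, be, cd, ce, de
  2-simplices (5): abc, abd, ace, bde, cde

Hence C_0 ≅ Z^5, C_1 ≅ Z^10, C_2 ≅ Z^5.

The boundary map ∂_1: C_1 → C_0 maps an edge to its endpoints' difference, ∂[p,q] = q − p. For instance
  ∂bd = d − b.
As a 5×10 matrix over Z this has rank 4, with invariant factors (1,1,1,1).

The boundary map ∂_2: C_2 → C_1 maps a triangle to the signed sum of its edges. For instance
  ∂abd = bd − ad + ab,
  ∂ace = ce − ae + ac.
This gives a 10×5 integer matrix of rank 5; reducing to Smith normal form yields diagonal entries (1,1,1,1,1).

Reading off H_k = ker ∂_k / im ∂_{k+1}:

  H_0: rank C_0 − rank ∂_1 = 5 − 4 = 1, and the invariant factors of ∂_1 are all 1, so H_0 ≅ Z.
  H_1: rank ker ∂_1 − rank ∂_2 = (10 − 4) − 5 = 1, and the invariant factors of ∂_2 are all 1, so H_1 ≅ Z.
  H_2: rank ker ∂_2 − rank ∂_3 = (5 − 5) − 0 = 0, and there is no ∂_3, so H_2 ≅ 0.

H_0 = Z,  H_1 = Z,  H_2 = 0.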